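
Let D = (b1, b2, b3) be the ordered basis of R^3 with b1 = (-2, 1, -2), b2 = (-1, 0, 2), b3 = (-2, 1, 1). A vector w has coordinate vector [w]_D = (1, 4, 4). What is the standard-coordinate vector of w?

(-14, 5, 10)

The coordinates say w = b1 + 4b2 + 4b3; adding the scaled basis vectors gives (-14, 5, 10).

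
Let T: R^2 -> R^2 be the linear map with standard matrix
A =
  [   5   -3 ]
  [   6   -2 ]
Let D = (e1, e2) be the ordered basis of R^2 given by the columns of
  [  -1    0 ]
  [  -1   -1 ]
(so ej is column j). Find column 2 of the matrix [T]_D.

Column 2 of [T]_D is the D-coordinate vector of T(e2).
In standard coordinates T(e2) = A e2 = [3, 2].
Converting to D: [3, 2] = -3e1 + e2, so the coordinate vector is [-3, 1].

[-3, 1]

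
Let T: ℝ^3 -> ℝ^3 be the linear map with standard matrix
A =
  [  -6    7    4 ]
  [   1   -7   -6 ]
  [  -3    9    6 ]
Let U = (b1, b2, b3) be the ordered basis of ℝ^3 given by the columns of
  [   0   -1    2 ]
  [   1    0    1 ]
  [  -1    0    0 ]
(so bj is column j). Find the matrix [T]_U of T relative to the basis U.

[[-3, -3, -3], [1, -2, 1], [2, 2, -2]]

Let P have columns b1, ..., b3. Then [T]_U = P^(-1) A P.
Here det P = 1, so P^(-1) is integer; computing A P first and then P^(-1)(A P) gives [[-3, -3, -3], [1, -2, 1], [2, 2, -2]].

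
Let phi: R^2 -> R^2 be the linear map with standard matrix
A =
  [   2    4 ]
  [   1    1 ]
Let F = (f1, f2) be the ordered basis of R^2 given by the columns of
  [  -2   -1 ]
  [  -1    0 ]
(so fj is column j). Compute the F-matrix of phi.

[[3, 1], [2, 0]]

The j-th column of [phi]_F is [phi(fj)]_F.
phi(f1) = A f1 = <-8, -3> = 3f1 + 2f2, so column 1 is <3, 2>.
Repeating for f2 and assembling the columns gives [[3, 1], [2, 0]].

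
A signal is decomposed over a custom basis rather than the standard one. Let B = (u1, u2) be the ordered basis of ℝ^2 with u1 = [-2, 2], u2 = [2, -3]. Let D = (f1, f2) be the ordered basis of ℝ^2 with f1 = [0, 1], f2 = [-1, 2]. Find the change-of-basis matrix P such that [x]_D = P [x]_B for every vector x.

Column j of P is [uj]_D, since P maps B-coordinates to D-coordinates.
Expressing u1 in D: u1 = -2f1 + 2f2, so column 1 of P is [-2, 2].
Doing the same for each uj gives P = [[-2, 1], [2, -2]].

[[-2, 1], [2, -2]]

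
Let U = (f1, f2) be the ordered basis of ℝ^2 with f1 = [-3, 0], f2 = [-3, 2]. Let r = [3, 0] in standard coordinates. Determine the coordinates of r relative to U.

We seek scalars with c_1 f1 + c_2 f2 = r; equivalently solve M c = r where the columns of M are f1, f2.
System: -3c_1 - 3c_2 = 3, 0c_1 + 2c_2 = 0; solving gives c_1 = -1, c_2 = 0.
Check: -f1 + 0·f2 = [3, 0].

[-1, 0]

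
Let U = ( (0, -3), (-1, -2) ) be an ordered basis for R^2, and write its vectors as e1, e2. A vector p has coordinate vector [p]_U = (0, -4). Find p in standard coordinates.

The coordinates say p = 0·e1 - 4e2; adding the scaled basis vectors gives (4, 8).

(4, 8)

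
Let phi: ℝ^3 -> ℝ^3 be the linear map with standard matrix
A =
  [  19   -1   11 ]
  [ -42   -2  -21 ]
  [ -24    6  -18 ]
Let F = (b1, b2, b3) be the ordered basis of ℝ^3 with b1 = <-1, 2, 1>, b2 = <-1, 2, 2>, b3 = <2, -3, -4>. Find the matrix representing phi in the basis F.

The j-th column of [phi]_F is [phi(bj)]_F.
phi(b1) = A b1 = <-10, 17, 18> = 2b1 + 2b2 - 3b3, so column 1 is <2, 2, -3>.
Repeating for b2, b3 and assembling the columns gives [[2, -2, 0], [2, -3, 3], [-3, -2, 0]].

[[2, -2, 0], [2, -3, 3], [-3, -2, 0]]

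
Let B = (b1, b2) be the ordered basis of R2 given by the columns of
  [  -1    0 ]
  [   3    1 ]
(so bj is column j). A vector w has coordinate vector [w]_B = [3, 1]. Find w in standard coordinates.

By definition w = 3b1 + b2.
Summing componentwise gives [-3, 10].

[-3, 10]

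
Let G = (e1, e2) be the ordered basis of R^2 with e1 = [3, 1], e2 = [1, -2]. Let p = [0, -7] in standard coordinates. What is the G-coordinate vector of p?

[-1, 3]

Write p = c_1 e1 + c_2 e2 and solve for the c_i.
System: 3c_1 + c_2 = 0, c_1 - 2c_2 = -7; solving gives c_1 = -1, c_2 = 3.
Check: -e1 + 3e2 = [0, -7].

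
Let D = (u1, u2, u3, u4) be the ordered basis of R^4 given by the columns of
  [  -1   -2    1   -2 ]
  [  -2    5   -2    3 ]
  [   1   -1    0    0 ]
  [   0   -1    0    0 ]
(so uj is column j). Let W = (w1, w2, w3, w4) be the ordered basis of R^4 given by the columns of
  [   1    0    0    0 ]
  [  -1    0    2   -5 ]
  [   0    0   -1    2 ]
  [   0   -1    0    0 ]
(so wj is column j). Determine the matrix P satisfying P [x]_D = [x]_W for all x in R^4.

[[-1, -2, 1, -2], [0, 1, 0, 0], [1, -1, 2, -2], [1, -1, 1, -1]]

Take x = uj: its D-coordinates are the j-th standard unit vector, so P e_j — column j of P — equals [uj]_W.
u1 = -w1 + 0·w2 + w3 + w4, giving column 1 = <-1, 0, 1, 1>; repeating for each j gives P = [[-1, -2, 1, -2], [0, 1, 0, 0], [1, -1, 2, -2], [1, -1, 1, -1]].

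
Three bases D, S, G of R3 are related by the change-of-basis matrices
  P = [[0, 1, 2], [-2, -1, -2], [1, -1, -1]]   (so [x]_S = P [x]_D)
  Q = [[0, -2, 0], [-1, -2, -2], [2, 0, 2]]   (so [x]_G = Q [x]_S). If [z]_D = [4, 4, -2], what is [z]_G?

[16, 12, 4]

Apply P to get S-coordinates [0, -8, 2], then Q to get G-coordinates.
The result is [z]_G = [16, 12, 4].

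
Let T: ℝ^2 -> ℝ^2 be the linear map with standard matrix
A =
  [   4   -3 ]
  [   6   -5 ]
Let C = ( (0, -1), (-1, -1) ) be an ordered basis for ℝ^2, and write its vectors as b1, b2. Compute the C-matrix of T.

Let P have columns b1, b2. Then [T]_C = P^(-1) A P.
Here det P = -1, so P^(-1) is integer; computing A P first and then P^(-1)(A P) gives [[-2, 0], [-3, 1]].

[[-2, 0], [-3, 1]]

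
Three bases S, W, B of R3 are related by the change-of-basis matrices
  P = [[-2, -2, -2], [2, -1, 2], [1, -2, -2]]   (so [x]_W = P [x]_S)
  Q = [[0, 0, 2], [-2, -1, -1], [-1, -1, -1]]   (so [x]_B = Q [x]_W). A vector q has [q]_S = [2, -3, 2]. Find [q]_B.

First [q]_W = P [q]_S = [-2, 11, 4].
Then [q]_B = Q [q]_W = [8, -11, -13].

[8, -11, -13]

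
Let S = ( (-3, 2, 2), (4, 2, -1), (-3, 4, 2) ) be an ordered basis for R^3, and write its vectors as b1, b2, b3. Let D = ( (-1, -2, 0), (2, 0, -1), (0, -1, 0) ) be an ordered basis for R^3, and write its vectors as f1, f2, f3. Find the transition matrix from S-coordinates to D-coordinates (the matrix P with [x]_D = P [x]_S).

[[-1, -2, -1], [-2, 1, -2], [0, 2, -2]]

Column j of P is [bj]_D, since P maps S-coordinates to D-coordinates.
Expressing b1 in D: b1 = -f1 - 2f2 + 0·f3, so column 1 of P is (-1, -2, 0).
Doing the same for each bj gives P = [[-1, -2, -1], [-2, 1, -2], [0, 2, -2]].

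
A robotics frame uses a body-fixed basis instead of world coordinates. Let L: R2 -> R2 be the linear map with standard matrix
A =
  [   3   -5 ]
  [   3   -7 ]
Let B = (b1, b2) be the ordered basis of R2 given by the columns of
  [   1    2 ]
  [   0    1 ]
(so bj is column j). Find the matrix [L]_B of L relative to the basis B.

[[-3, 3], [3, -1]]

Let P have columns b1, b2. Then [L]_B = P^(-1) A P.
Here det P = 1, so P^(-1) is integer; computing A P first and then P^(-1)(A P) gives [[-3, 3], [3, -1]].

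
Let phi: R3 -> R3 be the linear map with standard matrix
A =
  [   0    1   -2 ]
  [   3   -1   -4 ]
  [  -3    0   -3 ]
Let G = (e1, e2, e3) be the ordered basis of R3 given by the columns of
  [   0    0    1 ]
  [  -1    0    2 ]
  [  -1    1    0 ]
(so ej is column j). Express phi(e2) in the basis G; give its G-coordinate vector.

(0, -3, -2)

Compute phi(e2) = A e2 = (-2, -4, -3) in standard coordinates.
Then write this in G-coordinates: solve for y in y_1 e1 + ... + y_3 e3 = (-2, -4, -3).
This gives y = (0, -3, -2), which is column 2 of [phi]_G.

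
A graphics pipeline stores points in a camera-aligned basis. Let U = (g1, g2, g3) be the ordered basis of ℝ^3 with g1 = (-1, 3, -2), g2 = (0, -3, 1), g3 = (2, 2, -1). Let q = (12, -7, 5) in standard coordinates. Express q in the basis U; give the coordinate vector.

[q]_U is the unique c with M c = q, where M has columns g1, ..., g3.
Row-reducing the augmented matrix [M | q] gives c = (-4, 1, 4).
Check: -4g1 + g2 + 4g3 = (12, -7, 5).

(-4, 1, 4)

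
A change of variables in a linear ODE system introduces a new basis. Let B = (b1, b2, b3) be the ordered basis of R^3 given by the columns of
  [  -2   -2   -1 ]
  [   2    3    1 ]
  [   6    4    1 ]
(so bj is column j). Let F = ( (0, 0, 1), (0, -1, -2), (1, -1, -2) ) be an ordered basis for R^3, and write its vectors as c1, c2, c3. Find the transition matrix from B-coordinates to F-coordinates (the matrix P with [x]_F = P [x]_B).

[[2, -2, -1], [0, -1, 0], [-2, -2, -1]]

Take x = bj: its B-coordinates are the j-th standard unit vector, so P e_j — column j of P — equals [bj]_F.
b1 = 2c1 + 0·c2 - 2c3, giving column 1 = (2, 0, -2); repeating for each j gives P = [[2, -2, -1], [0, -1, 0], [-2, -2, -1]].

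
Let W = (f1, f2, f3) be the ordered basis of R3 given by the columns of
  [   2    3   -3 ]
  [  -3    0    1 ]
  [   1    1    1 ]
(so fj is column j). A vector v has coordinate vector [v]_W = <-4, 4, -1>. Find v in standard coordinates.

By definition v = -4f1 + 4f2 - f3.
Summing componentwise gives <7, 11, -1>.

<7, 11, -1>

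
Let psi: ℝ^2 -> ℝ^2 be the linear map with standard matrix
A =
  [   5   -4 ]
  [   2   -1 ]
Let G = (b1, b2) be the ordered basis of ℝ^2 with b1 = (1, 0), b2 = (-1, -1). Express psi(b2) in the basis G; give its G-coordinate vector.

Compute psi(b2) = A b2 = (-1, -1) in standard coordinates.
Then write this in G-coordinates: solve for y in y_1 b1 + y_2 b2 = (-1, -1).
This gives y = (0, 1), which is column 2 of [psi]_G.

(0, 1)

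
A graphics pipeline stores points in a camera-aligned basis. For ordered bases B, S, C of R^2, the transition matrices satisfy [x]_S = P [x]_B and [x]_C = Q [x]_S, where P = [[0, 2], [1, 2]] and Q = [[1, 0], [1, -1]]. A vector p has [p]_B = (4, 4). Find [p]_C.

Apply P to get S-coordinates (8, 12), then Q to get C-coordinates.
The result is [p]_C = (8, -4).

(8, -4)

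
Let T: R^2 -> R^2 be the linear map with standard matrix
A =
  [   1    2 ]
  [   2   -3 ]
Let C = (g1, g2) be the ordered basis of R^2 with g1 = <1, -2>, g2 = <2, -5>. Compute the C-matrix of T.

[[1, -2], [-2, -3]]

Let P have columns g1, g2. Then [T]_C = P^(-1) A P.
Here det P = -1, so P^(-1) is integer; computing A P first and then P^(-1)(A P) gives [[1, -2], [-2, -3]].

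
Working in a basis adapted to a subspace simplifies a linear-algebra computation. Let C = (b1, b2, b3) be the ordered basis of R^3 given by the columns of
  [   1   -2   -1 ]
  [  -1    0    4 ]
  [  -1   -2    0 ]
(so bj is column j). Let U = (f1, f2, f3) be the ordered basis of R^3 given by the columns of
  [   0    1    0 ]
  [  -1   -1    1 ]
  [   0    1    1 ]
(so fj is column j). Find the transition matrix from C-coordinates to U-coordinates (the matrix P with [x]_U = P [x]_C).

Let M have columns bj and N have columns fj. Then for every x, N [x]_U = x = M [x]_C, so P = N^(-1) M.
Since det N = 1, N^(-1) has integer entries; multiplying gives P = [[-2, 2, -2], [1, -2, -1], [-2, 0, 1]].

[[-2, 2, -2], [1, -2, -1], [-2, 0, 1]]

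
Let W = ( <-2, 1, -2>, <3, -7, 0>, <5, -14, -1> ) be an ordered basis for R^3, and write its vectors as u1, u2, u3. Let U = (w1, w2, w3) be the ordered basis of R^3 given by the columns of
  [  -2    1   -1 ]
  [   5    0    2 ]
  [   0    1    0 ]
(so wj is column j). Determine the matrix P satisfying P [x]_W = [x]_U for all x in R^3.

Column j of P is [uj]_U, since P maps W-coordinates to U-coordinates.
Expressing u1 in U: u1 = w1 - 2w2 - 2w3, so column 1 of P is <1, -2, -2>.
Doing the same for each uj gives P = [[1, -1, -2], [-2, 0, -1], [-2, -1, -2]].

[[1, -1, -2], [-2, 0, -1], [-2, -1, -2]]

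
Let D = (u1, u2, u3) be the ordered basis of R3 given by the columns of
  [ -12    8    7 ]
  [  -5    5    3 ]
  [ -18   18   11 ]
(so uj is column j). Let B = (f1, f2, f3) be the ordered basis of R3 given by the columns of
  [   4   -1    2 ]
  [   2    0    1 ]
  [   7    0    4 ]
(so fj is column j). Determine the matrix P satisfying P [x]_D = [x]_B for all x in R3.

[[-2, 2, 1], [2, 2, -1], [-1, 1, 1]]

Let M have columns uj and N have columns fj. Then for every x, N [x]_B = x = M [x]_D, so P = N^(-1) M.
Since det N = 1, N^(-1) has integer entries; multiplying gives P = [[-2, 2, 1], [2, 2, -1], [-1, 1, 1]].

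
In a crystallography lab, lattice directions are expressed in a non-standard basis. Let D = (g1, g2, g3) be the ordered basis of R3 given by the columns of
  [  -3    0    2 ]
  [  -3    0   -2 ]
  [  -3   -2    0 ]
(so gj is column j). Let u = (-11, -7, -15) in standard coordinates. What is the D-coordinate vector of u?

(3, 3, -1)

[u]_D is the unique c with M c = u, where M has columns g1, ..., g3.
Solving this 3x3 system gives c = (3, 3, -1).
Check: 3g1 + 3g2 - g3 = (-11, -7, -15).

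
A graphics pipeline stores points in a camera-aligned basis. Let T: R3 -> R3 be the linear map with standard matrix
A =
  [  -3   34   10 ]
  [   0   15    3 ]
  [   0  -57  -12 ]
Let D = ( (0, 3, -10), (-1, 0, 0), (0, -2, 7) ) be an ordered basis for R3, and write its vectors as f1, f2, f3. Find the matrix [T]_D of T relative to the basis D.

[[3, 0, -3], [-2, -3, -2], [-3, 0, 0]]

Let P have columns f1, ..., f3. Then [T]_D = P^(-1) A P.
Here det P = 1, so P^(-1) is integer; computing A P first and then P^(-1)(A P) gives [[3, 0, -3], [-2, -3, -2], [-3, 0, 0]].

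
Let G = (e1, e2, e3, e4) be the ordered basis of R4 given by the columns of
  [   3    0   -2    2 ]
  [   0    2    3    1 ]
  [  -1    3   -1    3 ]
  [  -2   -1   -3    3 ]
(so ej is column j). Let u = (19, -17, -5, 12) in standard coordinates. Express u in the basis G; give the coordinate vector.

[u]_G is the unique c with M c = u, where M has columns e1, ..., e4.
Gaussian elimination on [M | u] yields c = (3, -3, -4, 1).
Check: 3e1 - 3e2 - 4e3 + e4 = (19, -17, -5, 12).

(3, -3, -4, 1)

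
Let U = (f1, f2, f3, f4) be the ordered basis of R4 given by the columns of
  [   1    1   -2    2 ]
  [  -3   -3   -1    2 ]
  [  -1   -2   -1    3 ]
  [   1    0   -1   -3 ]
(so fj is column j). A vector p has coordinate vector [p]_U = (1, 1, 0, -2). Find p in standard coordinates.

The coordinates say p = f1 + f2 + 0·f3 - 2f4; adding the scaled basis vectors gives (-2, -10, -9, 7).

(-2, -10, -9, 7)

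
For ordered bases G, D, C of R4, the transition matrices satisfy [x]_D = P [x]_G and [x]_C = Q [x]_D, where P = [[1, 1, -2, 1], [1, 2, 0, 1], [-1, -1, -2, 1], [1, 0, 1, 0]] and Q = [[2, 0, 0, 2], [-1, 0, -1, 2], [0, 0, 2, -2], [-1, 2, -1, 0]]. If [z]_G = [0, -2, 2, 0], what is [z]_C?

[-8, 12, -8, 0]

Apply P to get D-coordinates [-6, -4, -2, 2], then Q to get C-coordinates.
The result is [z]_C = [-8, 12, -8, 0].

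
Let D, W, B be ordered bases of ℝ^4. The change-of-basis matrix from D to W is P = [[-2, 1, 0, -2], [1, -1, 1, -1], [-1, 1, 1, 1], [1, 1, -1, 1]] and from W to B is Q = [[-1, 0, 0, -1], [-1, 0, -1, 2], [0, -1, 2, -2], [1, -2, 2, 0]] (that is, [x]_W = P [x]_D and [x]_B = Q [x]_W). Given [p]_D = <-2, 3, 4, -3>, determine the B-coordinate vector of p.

Composing the changes, [p]_B = Q P [p]_D.
Q P = [[1, -2, 1, 1], [5, 0, -3, 3], [-5, 1, 3, 1], [-6, 5, 0, 2]]; applying this to <-2, 3, 4, -3> gives <-7, -31, 22, 21>.

<-7, -31, 22, 21>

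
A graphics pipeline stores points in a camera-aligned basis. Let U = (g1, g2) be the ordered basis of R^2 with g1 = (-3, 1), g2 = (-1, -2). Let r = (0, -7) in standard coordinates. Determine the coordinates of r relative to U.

Write r = c_1 g1 + c_2 g2 and solve for the c_i.
System: -3c_1 - c_2 = 0, c_1 - 2c_2 = -7; solving gives c_1 = -1, c_2 = 3.
Check: -g1 + 3g2 = (0, -7).

(-1, 3)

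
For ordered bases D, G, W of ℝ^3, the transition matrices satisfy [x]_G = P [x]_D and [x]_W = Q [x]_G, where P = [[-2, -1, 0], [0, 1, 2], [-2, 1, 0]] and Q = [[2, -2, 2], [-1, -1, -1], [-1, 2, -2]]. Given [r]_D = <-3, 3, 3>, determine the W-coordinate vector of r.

<6, -21, -3>

Composing the changes, [r]_W = Q P [r]_D.
Q P = [[-8, -2, -4], [4, -1, -2], [6, 1, 4]]; applying this to <-3, 3, 3> gives <6, -21, -3>.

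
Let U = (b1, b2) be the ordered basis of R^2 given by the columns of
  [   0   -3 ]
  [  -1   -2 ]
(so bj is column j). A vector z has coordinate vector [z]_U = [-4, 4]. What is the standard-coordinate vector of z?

[-12, -4]

The coordinates say z = -4b1 + 4b2; adding the scaled basis vectors gives [-12, -4].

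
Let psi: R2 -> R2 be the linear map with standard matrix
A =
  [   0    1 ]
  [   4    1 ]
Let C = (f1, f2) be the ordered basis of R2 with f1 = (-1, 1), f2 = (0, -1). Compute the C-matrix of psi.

[[-1, 1], [2, 2]]

Let P have columns f1, f2. Then [psi]_C = P^(-1) A P.
Here det P = 1, so P^(-1) is integer; computing A P first and then P^(-1)(A P) gives [[-1, 1], [2, 2]].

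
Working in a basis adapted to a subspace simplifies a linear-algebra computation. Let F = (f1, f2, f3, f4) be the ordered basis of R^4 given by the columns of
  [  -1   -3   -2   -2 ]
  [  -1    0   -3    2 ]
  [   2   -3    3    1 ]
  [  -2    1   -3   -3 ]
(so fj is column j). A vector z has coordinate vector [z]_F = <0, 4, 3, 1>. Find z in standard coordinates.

z = M [z]_F, where M has columns f1, ..., f4.
Carrying out the matrix-vector product, z = <-20, -7, -2, -8>.

<-20, -7, -2, -8>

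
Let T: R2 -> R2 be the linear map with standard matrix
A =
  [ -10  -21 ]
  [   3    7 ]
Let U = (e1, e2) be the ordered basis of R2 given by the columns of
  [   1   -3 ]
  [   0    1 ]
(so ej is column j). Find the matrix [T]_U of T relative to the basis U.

With P the matrix whose columns are e1, e2, [T]_U = P^(-1) A P.
Column by column: T(e1) = A e1 = (-10, 3); its U-coordinates (-1, 3) give column 1.
Continuing for each basis vector yields [T]_U = [[-1, 3], [3, -2]].

[[-1, 3], [3, -2]]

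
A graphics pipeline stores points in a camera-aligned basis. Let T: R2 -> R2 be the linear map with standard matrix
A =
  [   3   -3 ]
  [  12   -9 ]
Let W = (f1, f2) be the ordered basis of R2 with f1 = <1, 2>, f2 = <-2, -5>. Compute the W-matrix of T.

[[-3, 3], [0, -3]]

The j-th column of [T]_W is [T(fj)]_W.
T(f1) = A f1 = <-3, -6> = -3f1 + 0·f2, so column 1 is <-3, 0>.
Repeating for f2 and assembling the columns gives [[-3, 3], [0, -3]].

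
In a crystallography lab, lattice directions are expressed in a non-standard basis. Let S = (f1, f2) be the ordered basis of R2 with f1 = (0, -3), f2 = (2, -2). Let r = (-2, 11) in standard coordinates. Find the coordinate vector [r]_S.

[r]_S is the unique c with M c = r, where M has columns f1, f2.
System: 0c_1 + 2c_2 = -2, -3c_1 - 2c_2 = 11; solving gives c_1 = -3, c_2 = -1.
Check: -3f1 - f2 = (-2, 11).

(-3, -1)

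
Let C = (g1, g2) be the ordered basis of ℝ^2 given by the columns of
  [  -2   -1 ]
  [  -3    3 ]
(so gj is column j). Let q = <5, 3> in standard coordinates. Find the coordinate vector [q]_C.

<-2, -1>

Write q = c_1 g1 + c_2 g2 and solve for the c_i.
System: -2c_1 - c_2 = 5, -3c_1 + 3c_2 = 3; solving gives c_1 = -2, c_2 = -1.
Check: -2g1 - g2 = <5, 3>.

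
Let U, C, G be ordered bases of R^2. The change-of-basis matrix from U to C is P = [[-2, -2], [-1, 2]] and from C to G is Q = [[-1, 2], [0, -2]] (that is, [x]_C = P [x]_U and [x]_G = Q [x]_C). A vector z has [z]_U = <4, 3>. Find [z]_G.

First [z]_C = P [z]_U = <-14, 2>.
Then [z]_G = Q [z]_C = <18, -4>.

<18, -4>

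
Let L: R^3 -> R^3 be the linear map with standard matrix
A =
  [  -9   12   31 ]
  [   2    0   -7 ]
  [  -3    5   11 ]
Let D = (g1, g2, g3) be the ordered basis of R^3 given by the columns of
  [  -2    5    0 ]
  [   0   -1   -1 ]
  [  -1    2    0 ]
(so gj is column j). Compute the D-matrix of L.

The j-th column of [L]_D is [L(gj)]_D.
L(g1) = A g1 = <-13, 3, -5> = -g1 - 3g2 + 0·g3, so column 1 is <-1, -3, 0>.
Repeating for g2, g3 and assembling the columns gives [[-1, 0, 1], [-3, 1, -2], [0, 3, 2]].

[[-1, 0, 1], [-3, 1, -2], [0, 3, 2]]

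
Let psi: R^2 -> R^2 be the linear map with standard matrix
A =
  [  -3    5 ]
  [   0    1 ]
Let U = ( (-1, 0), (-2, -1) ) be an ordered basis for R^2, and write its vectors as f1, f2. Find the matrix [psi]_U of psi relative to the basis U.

The j-th column of [psi]_U is [psi(fj)]_U.
psi(f1) = A f1 = (3, 0) = -3f1 + 0·f2, so column 1 is (-3, 0).
Repeating for f2 and assembling the columns gives [[-3, -3], [0, 1]].

[[-3, -3], [0, 1]]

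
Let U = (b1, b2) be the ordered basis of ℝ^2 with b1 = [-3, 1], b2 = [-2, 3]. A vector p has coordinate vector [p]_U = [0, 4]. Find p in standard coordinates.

By definition p = 0·b1 + 4b2.
Summing componentwise gives [-8, 12].

[-8, 12]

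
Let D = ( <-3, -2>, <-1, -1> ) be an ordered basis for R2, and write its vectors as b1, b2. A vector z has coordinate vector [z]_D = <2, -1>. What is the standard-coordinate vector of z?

<-5, -3>

By definition z = 2b1 - b2.
Summing componentwise gives <-5, -3>.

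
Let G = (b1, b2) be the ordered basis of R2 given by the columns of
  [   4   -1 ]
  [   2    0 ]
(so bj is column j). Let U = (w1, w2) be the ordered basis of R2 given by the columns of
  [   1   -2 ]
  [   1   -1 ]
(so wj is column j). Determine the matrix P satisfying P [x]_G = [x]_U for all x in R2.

[[0, 1], [-2, 1]]

Take x = bj: its G-coordinates are the j-th standard unit vector, so P e_j — column j of P — equals [bj]_U.
b1 = 0·w1 - 2w2, giving column 1 = (0, -2); repeating for each j gives P = [[0, 1], [-2, 1]].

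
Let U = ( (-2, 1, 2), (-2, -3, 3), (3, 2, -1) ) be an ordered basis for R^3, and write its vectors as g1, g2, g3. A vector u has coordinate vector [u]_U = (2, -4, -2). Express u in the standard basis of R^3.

(-2, 10, -6)

u = M [u]_U, where M has columns g1, ..., g3.
Carrying out the matrix-vector product, u = (-2, 10, -6).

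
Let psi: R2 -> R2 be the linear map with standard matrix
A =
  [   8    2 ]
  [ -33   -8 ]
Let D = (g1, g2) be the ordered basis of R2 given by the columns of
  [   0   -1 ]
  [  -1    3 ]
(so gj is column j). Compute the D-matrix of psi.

[[-2, -3], [2, 2]]

Let P have columns g1, g2. Then [psi]_D = P^(-1) A P.
Here det P = -1, so P^(-1) is integer; computing A P first and then P^(-1)(A P) gives [[-2, -3], [2, 2]].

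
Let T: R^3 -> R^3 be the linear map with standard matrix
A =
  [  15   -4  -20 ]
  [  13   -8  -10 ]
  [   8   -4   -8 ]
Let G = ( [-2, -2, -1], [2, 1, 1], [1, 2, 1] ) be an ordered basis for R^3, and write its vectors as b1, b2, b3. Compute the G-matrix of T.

Let P have columns b1, ..., b3. Then [T]_G = P^(-1) A P.
Here det P = 1, so P^(-1) is integer; computing A P first and then P^(-1)(A P) gives [[2, -2, 2], [0, 0, -3], [2, 2, -3]].

[[2, -2, 2], [0, 0, -3], [2, 2, -3]]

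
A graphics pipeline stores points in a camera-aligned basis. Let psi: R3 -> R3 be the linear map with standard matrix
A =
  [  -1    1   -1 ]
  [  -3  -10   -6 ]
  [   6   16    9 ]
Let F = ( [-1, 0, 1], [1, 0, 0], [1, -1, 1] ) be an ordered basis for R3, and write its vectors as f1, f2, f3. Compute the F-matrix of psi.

[[0, 3, 0], [-3, -1, -2], [3, 3, -1]]

Let P have columns f1, ..., f3. Then [psi]_F = P^(-1) A P.
Here det P = -1, so P^(-1) is integer; computing A P first and then P^(-1)(A P) gives [[0, 3, 0], [-3, -1, -2], [3, 3, -1]].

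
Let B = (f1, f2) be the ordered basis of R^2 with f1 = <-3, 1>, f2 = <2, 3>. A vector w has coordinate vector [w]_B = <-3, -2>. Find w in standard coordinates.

<5, -9>

By definition w = -3f1 - 2f2.
Summing componentwise gives <5, -9>.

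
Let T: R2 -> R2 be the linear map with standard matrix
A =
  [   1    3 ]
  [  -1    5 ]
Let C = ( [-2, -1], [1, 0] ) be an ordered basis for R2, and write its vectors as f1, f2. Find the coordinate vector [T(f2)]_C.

[1, 3]

Compute T(f2) = A f2 = [1, -1] in standard coordinates.
Then write this in C-coordinates: solve for y in y_1 f1 + y_2 f2 = [1, -1].
This gives y = [1, 3], which is column 2 of [T]_C.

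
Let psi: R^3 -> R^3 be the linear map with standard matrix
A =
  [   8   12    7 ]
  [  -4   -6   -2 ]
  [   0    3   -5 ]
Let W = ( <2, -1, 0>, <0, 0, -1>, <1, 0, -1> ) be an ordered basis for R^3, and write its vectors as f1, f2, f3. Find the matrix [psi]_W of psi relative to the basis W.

[[2, -2, 2], [3, -2, -2], [0, -3, -3]]

Let P have columns f1, ..., f3. Then [psi]_W = P^(-1) A P.
Here det P = 1, so P^(-1) is integer; computing A P first and then P^(-1)(A P) gives [[2, -2, 2], [3, -2, -2], [0, -3, -3]].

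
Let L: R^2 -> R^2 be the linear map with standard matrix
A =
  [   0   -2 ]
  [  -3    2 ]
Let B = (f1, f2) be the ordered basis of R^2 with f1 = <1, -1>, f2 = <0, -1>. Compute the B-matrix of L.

[[2, 2], [3, 0]]

With P the matrix whose columns are f1, f2, [L]_B = P^(-1) A P.
Column by column: L(f1) = A f1 = <2, -5>; its B-coordinates <2, 3> give column 1.
Continuing for each basis vector yields [L]_B = [[2, 2], [3, 0]].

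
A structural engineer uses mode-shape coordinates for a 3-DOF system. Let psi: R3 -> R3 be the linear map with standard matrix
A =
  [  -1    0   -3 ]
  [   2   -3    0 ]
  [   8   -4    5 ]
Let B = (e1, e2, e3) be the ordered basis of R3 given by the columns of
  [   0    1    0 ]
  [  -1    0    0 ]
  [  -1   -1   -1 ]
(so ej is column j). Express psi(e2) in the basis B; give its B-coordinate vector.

Column 2 of [psi]_B is the B-coordinate vector of psi(e2).
In standard coordinates psi(e2) = A e2 = [2, 2, 3].
Converting to B: [2, 2, 3] = -2e1 + 2e2 - 3e3, so the coordinate vector is [-2, 2, -3].

[-2, 2, -3]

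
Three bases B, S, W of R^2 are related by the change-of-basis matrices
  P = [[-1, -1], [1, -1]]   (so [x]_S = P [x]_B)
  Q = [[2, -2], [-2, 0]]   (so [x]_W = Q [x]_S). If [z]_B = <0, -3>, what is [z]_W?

<0, -6>

First [z]_S = P [z]_B = <3, 3>.
Then [z]_W = Q [z]_S = <0, -6>.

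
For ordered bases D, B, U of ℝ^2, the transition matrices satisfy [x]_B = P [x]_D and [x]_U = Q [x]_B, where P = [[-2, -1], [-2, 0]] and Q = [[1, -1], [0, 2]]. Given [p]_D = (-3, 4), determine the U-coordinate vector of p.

Composing the changes, [p]_U = Q P [p]_D.
Q P = [[0, -1], [-4, 0]]; applying this to (-3, 4) gives (-4, 12).

(-4, 12)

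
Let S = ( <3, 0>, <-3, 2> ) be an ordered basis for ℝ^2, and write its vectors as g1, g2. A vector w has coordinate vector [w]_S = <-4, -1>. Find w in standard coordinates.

<-9, -2>

By definition w = -4g1 - g2.
Summing componentwise gives <-9, -2>.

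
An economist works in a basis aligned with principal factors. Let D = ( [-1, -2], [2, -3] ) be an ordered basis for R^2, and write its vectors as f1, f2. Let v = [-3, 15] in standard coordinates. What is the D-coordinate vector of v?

We seek scalars with c_1 f1 + c_2 f2 = v; equivalently solve M c = v where the columns of M are f1, f2.
System: -c_1 + 2c_2 = -3, -2c_1 - 3c_2 = 15; solving gives c_1 = -3, c_2 = -3.
Check: -3f1 - 3f2 = [-3, 15].

[-3, -3]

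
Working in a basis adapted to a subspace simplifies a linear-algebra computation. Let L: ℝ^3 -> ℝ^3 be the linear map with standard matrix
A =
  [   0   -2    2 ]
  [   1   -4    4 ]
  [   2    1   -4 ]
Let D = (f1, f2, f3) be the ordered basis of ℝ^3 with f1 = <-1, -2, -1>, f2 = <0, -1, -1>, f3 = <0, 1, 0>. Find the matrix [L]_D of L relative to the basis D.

[[-2, 0, 2], [2, -3, -3], [1, -3, -3]]

The j-th column of [L]_D is [L(fj)]_D.
L(f1) = A f1 = <2, 3, 0> = -2f1 + 2f2 + f3, so column 1 is <-2, 2, 1>.
Repeating for f2, f3 and assembling the columns gives [[-2, 0, 2], [2, -3, -3], [1, -3, -3]].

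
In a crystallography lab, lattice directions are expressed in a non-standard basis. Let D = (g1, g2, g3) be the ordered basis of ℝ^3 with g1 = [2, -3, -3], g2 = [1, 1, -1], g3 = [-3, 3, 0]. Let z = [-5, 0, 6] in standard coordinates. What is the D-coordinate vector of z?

[-1, -3, 0]

[z]_D is the unique c with M c = z, where M has columns g1, ..., g3.
Row-reducing the augmented matrix [M | z] gives c = (-1, -3, 0).
Check: -g1 - 3g2 + 0·g3 = [-5, 0, 6].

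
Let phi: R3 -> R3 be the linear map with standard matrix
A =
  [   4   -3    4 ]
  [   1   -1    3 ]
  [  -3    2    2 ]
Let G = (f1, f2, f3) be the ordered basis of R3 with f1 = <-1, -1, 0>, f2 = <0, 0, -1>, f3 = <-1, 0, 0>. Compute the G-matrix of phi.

Let P have columns f1, ..., f3. Then [phi]_G = P^(-1) A P.
Here det P = -1, so P^(-1) is integer; computing A P first and then P^(-1)(A P) gives [[0, 3, 1], [-1, 2, -3], [1, 1, 3]].

[[0, 3, 1], [-1, 2, -3], [1, 1, 3]]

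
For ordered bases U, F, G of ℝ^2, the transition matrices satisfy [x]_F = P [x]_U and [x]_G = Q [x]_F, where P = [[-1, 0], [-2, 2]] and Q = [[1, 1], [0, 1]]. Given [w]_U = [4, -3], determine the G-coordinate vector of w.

[-18, -14]

First [w]_F = P [w]_U = [-4, -14].
Then [w]_G = Q [w]_F = [-18, -14].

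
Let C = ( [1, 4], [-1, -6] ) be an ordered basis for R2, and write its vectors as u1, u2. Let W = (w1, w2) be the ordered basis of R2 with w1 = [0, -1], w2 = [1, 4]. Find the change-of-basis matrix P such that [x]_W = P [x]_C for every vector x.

[[0, 2], [1, -1]]

Let M have columns uj and N have columns wj. Then for every x, N [x]_W = x = M [x]_C, so P = N^(-1) M.
Since det N = 1, N^(-1) has integer entries; multiplying gives P = [[0, 2], [1, -1]].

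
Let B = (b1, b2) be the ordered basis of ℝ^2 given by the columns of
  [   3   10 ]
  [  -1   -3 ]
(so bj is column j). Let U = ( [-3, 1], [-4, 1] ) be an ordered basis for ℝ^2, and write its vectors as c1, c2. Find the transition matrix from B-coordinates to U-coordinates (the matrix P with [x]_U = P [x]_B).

[[-1, -2], [0, -1]]

Let M have columns bj and N have columns cj. Then for every x, N [x]_U = x = M [x]_B, so P = N^(-1) M.
Since det N = 1, N^(-1) has integer entries; multiplying gives P = [[-1, -2], [0, -1]].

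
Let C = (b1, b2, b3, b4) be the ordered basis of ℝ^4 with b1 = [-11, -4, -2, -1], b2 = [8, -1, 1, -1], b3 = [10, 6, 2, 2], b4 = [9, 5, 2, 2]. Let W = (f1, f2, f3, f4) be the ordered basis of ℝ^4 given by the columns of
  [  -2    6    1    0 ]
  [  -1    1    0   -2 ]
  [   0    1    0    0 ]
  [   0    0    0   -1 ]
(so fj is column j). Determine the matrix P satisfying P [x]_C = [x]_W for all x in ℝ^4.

[[0, 0, 0, 1], [-2, 1, 2, 2], [1, 2, -2, -1], [1, 1, -2, -2]]

Take x = bj: its C-coordinates are the j-th standard unit vector, so P e_j — column j of P — equals [bj]_W.
b1 = 0·f1 - 2f2 + f3 + f4, giving column 1 = [0, -2, 1, 1]; repeating for each j gives P = [[0, 0, 0, 1], [-2, 1, 2, 2], [1, 2, -2, -1], [1, 1, -2, -2]].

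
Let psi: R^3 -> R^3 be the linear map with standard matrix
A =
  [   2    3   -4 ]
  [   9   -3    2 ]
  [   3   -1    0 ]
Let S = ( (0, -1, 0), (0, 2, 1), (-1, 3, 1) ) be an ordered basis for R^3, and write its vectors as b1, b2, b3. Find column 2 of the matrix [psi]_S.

Compute psi(b2) = A b2 = (2, -4, -2) in standard coordinates.
Then write this in S-coordinates: solve for y in y_1 b1 + ... + y_3 b3 = (2, -4, -2).
This gives y = (-2, 0, -2), which is column 2 of [psi]_S.

(-2, 0, -2)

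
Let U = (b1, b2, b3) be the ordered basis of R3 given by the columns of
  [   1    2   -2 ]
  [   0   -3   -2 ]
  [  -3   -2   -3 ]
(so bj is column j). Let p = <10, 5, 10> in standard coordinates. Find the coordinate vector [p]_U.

<0, 1, -4>

Write p = c_1 b1 + ... + c_3 b3 and solve for the c_i.
Row-reducing the augmented matrix [M | p] gives c = (0, 1, -4).
Check: 0·b1 + b2 - 4b3 = <10, 5, 10>.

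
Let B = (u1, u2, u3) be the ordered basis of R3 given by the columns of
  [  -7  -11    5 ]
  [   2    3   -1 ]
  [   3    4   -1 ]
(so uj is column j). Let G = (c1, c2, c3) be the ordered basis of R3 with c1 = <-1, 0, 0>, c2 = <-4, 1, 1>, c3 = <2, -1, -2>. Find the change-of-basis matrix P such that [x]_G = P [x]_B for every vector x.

Let M have columns uj and N have columns cj. Then for every x, N [x]_G = x = M [x]_B, so P = N^(-1) M.
Since det N = 1, N^(-1) has integer entries; multiplying gives P = [[1, 1, -1], [1, 2, -1], [-1, -1, 0]].

[[1, 1, -1], [1, 2, -1], [-1, -1, 0]]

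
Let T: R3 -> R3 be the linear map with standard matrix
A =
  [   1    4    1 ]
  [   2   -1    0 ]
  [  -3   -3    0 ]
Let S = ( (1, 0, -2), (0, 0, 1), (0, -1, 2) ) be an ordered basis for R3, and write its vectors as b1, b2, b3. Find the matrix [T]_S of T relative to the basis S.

[[-1, 1, -2], [-1, 2, 1], [-2, 0, -1]]

The j-th column of [T]_S is [T(bj)]_S.
T(b1) = A b1 = (-1, 2, -3) = -b1 - b2 - 2b3, so column 1 is (-1, -1, -2).
Repeating for b2, b3 and assembling the columns gives [[-1, 1, -2], [-1, 2, 1], [-2, 0, -1]].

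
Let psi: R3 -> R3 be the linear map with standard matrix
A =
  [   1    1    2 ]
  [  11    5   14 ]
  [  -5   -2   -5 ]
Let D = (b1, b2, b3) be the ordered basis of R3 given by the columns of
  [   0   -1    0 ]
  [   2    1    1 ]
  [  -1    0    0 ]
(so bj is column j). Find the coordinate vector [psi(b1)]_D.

Column 1 of [psi]_D is the D-coordinate vector of psi(b1).
In standard coordinates psi(b1) = A b1 = (0, -4, 1).
Converting to D: (0, -4, 1) = -b1 + 0·b2 - 2b3, so the coordinate vector is (-1, 0, -2).

(-1, 0, -2)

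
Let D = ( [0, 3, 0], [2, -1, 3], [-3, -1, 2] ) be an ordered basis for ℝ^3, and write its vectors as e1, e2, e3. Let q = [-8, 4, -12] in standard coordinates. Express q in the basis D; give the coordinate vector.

[q]_D is the unique c with M c = q, where M has columns e1, ..., e3.
Row-reducing the augmented matrix [M | q] gives c = (0, -4, 0).
Check: 0·e1 - 4e2 + 0·e3 = [-8, 4, -12].

[0, -4, 0]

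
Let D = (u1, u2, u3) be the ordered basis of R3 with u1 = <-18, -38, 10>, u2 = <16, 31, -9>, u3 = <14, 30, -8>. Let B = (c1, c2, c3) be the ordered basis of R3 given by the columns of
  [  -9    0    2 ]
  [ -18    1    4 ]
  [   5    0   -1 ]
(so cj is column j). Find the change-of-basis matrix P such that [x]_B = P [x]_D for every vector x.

[[2, -2, -2], [-2, -1, 2], [0, -1, -2]]

Take x = uj: its D-coordinates are the j-th standard unit vector, so P e_j — column j of P — equals [uj]_B.
u1 = 2c1 - 2c2 + 0·c3, giving column 1 = <2, -2, 0>; repeating for each j gives P = [[2, -2, -2], [-2, -1, 2], [0, -1, -2]].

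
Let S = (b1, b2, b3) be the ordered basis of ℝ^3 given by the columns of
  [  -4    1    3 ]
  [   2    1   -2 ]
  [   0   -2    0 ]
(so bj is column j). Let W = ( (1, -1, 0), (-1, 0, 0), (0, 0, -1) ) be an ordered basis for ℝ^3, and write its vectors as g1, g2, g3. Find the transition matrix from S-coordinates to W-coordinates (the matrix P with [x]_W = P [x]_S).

Column j of P is [bj]_W, since P maps S-coordinates to W-coordinates.
Expressing b1 in W: b1 = -2g1 + 2g2 + 0·g3, so column 1 of P is (-2, 2, 0).
Doing the same for each bj gives P = [[-2, -1, 2], [2, -2, -1], [0, 2, 0]].

[[-2, -1, 2], [2, -2, -1], [0, 2, 0]]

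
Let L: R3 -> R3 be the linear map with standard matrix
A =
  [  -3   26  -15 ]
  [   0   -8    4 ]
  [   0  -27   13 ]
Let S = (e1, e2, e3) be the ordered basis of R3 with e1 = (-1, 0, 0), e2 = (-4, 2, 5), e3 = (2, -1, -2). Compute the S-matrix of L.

The j-th column of [L]_S is [L(ej)]_S.
L(e1) = A e1 = (3, 0, 0) = -3e1 + 0·e2 + 0·e3, so column 1 is (-3, 0, 0).
Repeating for e2, e3 and assembling the columns gives [[-3, 3, 2], [0, 3, 1], [0, 2, 2]].

[[-3, 3, 2], [0, 3, 1], [0, 2, 2]]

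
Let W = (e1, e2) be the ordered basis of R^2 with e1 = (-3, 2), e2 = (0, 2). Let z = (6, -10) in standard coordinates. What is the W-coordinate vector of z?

[z]_W is the unique c with M c = z, where M has columns e1, e2.
System: -3c_1 + 0c_2 = 6, 2c_1 + 2c_2 = -10; solving gives c_1 = -2, c_2 = -3.
Check: -2e1 - 3e2 = (6, -10).

(-2, -3)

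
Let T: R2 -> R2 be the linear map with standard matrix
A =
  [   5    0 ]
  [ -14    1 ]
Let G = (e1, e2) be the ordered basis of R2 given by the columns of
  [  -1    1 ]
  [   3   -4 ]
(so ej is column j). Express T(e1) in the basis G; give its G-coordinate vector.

(3, -2)

Compute T(e1) = A e1 = (-5, 17) in standard coordinates.
Then write this in G-coordinates: solve for y in y_1 e1 + y_2 e2 = (-5, 17).
This gives y = (3, -2), which is column 1 of [T]_G.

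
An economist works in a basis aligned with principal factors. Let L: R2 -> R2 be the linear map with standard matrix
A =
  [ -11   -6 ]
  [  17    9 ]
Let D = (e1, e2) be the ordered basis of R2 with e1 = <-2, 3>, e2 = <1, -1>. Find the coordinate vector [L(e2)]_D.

Column 2 of [L]_D is the D-coordinate vector of L(e2).
In standard coordinates L(e2) = A e2 = <-5, 8>.
Converting to D: <-5, 8> = 3e1 + e2, so the coordinate vector is <3, 1>.

<3, 1>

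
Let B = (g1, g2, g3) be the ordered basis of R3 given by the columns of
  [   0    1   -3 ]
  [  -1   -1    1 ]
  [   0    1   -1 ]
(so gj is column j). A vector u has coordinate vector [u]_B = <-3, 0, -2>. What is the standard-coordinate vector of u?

The coordinates say u = -3g1 + 0·g2 - 2g3; adding the scaled basis vectors gives <6, 1, 2>.

<6, 1, 2>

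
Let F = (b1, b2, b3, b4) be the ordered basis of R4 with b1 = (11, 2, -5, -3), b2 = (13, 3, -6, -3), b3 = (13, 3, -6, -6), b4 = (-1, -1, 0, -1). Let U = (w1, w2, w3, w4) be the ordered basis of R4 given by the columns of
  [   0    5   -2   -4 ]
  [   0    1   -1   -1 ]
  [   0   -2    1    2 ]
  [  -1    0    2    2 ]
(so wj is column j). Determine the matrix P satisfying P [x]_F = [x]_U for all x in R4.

Take x = bj: its F-coordinates are the j-th standard unit vector, so P e_j — column j of P — equals [bj]_U.
b1 = w1 + w2 + w3 - 2w4, giving column 1 = (1, 1, 1, -2); repeating for each j gives P = [[1, -1, 2, 1], [1, 1, 1, -1], [1, 0, 0, 2], [-2, -2, -2, -2]].

[[1, -1, 2, 1], [1, 1, 1, -1], [1, 0, 0, 2], [-2, -2, -2, -2]]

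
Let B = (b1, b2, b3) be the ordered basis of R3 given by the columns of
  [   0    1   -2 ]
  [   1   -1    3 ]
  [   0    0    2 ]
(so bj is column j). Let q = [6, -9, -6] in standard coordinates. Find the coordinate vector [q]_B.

[0, 0, -3]

[q]_B is the unique c with M c = q, where M has columns b1, ..., b3.
Gaussian elimination on [M | q] yields c = (0, 0, -3).
Check: 0·b1 + 0·b2 - 3b3 = [6, -9, -6].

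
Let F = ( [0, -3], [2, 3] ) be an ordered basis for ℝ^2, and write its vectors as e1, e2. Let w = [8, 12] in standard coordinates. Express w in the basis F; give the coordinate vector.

[0, 4]

Write w = c_1 e1 + c_2 e2 and solve for the c_i.
System: 0c_1 + 2c_2 = 8, -3c_1 + 3c_2 = 12; solving gives c_1 = 0, c_2 = 4.
Check: 0·e1 + 4e2 = [8, 12].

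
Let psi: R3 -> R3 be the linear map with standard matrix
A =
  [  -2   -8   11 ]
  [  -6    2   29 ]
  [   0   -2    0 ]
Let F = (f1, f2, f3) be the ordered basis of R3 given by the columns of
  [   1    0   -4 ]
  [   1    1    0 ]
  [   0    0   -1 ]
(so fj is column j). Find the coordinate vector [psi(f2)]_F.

[0, 2, 2]

Column 2 of [psi]_F is the F-coordinate vector of psi(f2).
In standard coordinates psi(f2) = A f2 = [-8, 2, -2].
Converting to F: [-8, 2, -2] = 0·f1 + 2f2 + 2f3, so the coordinate vector is [0, 2, 2].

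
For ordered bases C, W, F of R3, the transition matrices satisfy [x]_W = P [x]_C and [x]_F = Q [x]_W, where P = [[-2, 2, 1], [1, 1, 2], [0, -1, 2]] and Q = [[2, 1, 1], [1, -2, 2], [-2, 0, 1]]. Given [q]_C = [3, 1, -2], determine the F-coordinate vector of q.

[-17, -16, 7]

First [q]_W = P [q]_C = [-6, 0, -5].
Then [q]_F = Q [q]_W = [-17, -16, 7].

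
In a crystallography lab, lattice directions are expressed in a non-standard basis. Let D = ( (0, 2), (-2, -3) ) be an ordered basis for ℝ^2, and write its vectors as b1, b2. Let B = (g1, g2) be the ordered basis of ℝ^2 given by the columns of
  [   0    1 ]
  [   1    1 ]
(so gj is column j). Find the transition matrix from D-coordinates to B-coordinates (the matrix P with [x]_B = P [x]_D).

[[2, -1], [0, -2]]

Let M have columns bj and N have columns gj. Then for every x, N [x]_B = x = M [x]_D, so P = N^(-1) M.
Since det N = -1, N^(-1) has integer entries; multiplying gives P = [[2, -1], [0, -2]].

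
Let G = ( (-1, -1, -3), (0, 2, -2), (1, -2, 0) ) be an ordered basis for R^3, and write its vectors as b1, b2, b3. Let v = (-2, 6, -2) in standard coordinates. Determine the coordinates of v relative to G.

We seek scalars with c_1 b1 + ... + c_3 b3 = v; equivalently solve M c = v where the columns of M are b1, ..., b3.
Gaussian elimination on [M | v] yields c = (0, 1, -2).
Check: 0·b1 + b2 - 2b3 = (-2, 6, -2).

(0, 1, -2)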